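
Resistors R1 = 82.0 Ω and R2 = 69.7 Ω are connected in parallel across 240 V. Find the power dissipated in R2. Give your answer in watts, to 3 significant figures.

826 W

R2 sits directly across the source, so P = V²/R with V = 240 V.
P_R2 = V² / R2 = (240)² / 69.7 Ω = 826.4 W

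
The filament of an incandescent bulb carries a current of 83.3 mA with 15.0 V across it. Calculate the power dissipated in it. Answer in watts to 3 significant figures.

Both the voltage across and the current through the element are known, so P = V I applies directly.
P = 15.0 V × 0.08330 A = 1.250 W

1.25 W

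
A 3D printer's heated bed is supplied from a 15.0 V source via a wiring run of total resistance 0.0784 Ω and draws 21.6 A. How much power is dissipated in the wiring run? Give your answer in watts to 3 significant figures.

The wiring run and load are in series, so the same current flows in both; the loss is I²R_line.
The wiring run carries the full 21.6 A.
P_line = I² R_line = (21.60)² × 0.0784 = 36.58 W

36.6 W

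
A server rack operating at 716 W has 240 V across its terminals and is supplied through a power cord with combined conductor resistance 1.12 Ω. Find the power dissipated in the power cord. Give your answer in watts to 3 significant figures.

9.97 W

Only the current and the line resistance are needed for the I²R loss.
I = P / V = 716 / 240 = 2.983 A through the power cord.
P_line = I² R_line = (2.983)² × 1.12 = 9.968 W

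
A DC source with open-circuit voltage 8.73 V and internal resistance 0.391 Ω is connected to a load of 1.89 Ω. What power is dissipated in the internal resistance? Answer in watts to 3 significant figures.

r is in series with the load, so it carries the full circuit current — the loss in it is I²r.
I = ε / (r + R) = 8.73 / (0.391 + 1.89) = 3.827 A
P_int = I² r = (3.827)² × 0.391 = 5.727 W

5.73 W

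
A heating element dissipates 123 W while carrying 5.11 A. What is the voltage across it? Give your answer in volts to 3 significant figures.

The two known quantities fix the third via V = P / I.
V = 123 / 5.110 = 24.07 V

24.1 V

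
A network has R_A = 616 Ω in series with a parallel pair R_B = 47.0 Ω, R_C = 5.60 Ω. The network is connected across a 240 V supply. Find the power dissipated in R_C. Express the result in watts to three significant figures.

Reduce the parallel pair to R_p first; the network is then a simple series string.
R_p = (47.0×5.60)/(47.0+5.60) = 5.004 Ω
R_total = 616 + 5.004 = 621.0 Ω
I = V / R_total = 240 / 621.0 = 0.3865 A
Voltage across the parallel pair: V_p = I × R_p = 0.3865 × 5.004 = 1.934 V
With V_p across R_C, its power is V_p²/R_C.
P_R_C = (1.934)² / 5.60 = 0.6678 W

0.668 W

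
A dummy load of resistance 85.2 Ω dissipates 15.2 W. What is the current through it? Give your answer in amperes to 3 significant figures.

0.422 A

The two known quantities fix the third via I = √(P / R).
I = √(15.2 / 85.2) = 0.4224 A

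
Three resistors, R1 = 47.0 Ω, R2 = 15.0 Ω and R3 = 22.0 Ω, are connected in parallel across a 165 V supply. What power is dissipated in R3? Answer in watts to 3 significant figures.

1240 W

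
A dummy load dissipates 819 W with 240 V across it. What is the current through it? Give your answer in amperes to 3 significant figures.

3.41 A

The two known quantities fix the third via I = P / V.
I = 819 / 240 = 3.413 A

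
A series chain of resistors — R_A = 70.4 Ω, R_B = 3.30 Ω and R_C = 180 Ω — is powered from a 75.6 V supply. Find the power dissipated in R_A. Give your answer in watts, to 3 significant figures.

Series elements share the same current, so find I first, then use P = I²R.
R_total = 70.4 + 3.30 + 180 = 253.7 Ω
I = V / R_total = 75.6 / 253.7 = 0.2980 A
P_R_A = I² × R_A = (0.2980)² × 70.4 = 6.251 W

6.25 W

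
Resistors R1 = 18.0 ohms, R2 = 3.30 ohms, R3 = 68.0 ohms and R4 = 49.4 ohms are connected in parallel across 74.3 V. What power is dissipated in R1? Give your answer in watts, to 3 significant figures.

Each parallel branch sees the full supply voltage, so P = V²/R applies directly to the target branch.
P_R1 = V² / R1 = (74.3)² / 18.0 Ω = 306.7 W

307 W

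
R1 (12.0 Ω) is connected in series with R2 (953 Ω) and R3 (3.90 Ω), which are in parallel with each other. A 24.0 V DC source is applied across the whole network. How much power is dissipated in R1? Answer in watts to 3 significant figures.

27.4 W

First combine the parallel branches into one equivalent R_p, then R1 + R_p is a series pair.
R_p = (953×3.90)/(953+3.90) = 3.884 Ω
R_total = 12.0 + 3.884 = 15.88 Ω
I = V / R_total = 24.0 / 15.88 = 1.511 A
All the current flows through R1; use P = I²R.
P_R1 = (1.511)² × 12.0 = 27.40 W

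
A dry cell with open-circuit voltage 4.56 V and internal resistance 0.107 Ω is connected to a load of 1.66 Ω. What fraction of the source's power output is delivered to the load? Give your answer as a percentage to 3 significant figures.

93.9 %

Efficiency is P_load / P_total. With a series r and R sharing the same I, P = I²R for each, so η = R/(R+r).
η = R / (R + r) = 1.66 / (1.66 + 0.107) = 0.9394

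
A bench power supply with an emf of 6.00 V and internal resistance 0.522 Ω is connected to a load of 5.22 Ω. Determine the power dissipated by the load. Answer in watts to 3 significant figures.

The internal resistance and the load are in series, so the same I flows through both; get I from ε/(r+R), then I²R for the load.
I = ε / (r + R) = 6.00 / (0.522 + 5.22) = 1.045 A
P_load = I² R = (1.045)² × 5.22 = 5.700 W

5.70 W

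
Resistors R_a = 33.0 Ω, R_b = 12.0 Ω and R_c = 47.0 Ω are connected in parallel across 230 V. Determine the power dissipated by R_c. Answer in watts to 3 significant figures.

1130 W

The supply voltage appears across each parallel branch — just use P = V²/R_c.
P_R_c = V² / R_c = (230)² / 47.0 Ω = 1126 W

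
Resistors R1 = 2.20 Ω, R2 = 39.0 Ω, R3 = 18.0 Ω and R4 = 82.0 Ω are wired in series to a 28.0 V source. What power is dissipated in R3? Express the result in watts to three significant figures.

0.708 W

Every series element carries the same I. Get I from the total resistance, then P = I² × R3.
R_total = 2.20 + 39.0 + 18.0 + 82.0 = 141.2 Ω
I = V / R_total = 28.0 / 141.2 = 0.1983 A
P_R3 = I² × R3 = (0.1983)² × 18.0 = 0.7078 W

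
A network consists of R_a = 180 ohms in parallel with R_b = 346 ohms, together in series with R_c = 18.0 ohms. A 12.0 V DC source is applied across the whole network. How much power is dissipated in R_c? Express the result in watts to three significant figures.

0.139 W

Reduce the parallel combination to a single R_p; the circuit then becomes R_p in series with the remaining resistor.
R_p = (180×346)/(180+346) = 118.4 Ω
R_total = R_p + 18.0 = 118.4 + 18.0 = 136.4 Ω
I = V / R_total = 12.0 / 136.4 = 0.08797 A
R_c carries the full series current, so P = I²R.
P_R_c = (0.08797)² × 18.0 = 0.1393 W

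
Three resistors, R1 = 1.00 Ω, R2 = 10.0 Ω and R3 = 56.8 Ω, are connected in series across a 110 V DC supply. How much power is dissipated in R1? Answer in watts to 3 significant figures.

2.63 W

Series elements share the same current, so find I first, then use P = I²R.
R_total = 1.00 + 10.0 + 56.8 = 67.80 Ω
I = V / R_total = 110 / 67.80 = 1.622 A
P_R1 = I² × R1 = (1.622)² × 1.00 = 2.632 W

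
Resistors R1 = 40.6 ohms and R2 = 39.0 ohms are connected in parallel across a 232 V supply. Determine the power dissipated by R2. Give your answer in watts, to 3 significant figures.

1380 W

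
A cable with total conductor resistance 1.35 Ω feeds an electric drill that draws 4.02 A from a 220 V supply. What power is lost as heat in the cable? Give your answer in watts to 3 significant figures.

21.8 W

The cable and load are in series, so the same current flows in both; the loss is I²R_line.
The cable carries the full 4.02 A.
P_line = I² R_line = (4.020)² × 1.35 = 21.82 W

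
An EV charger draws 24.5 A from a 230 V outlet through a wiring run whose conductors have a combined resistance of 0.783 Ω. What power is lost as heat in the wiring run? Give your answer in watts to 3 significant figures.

The wiring run is a series resistance carrying the load current; its dissipation is I²R_line.
The wiring run carries the full 24.5 A.
P_line = I² R_line = (24.50)² × 0.783 = 470.0 W

470 W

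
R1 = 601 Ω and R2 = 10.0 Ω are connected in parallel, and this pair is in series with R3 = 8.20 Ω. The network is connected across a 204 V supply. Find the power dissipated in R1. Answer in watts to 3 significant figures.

20.6 W

First find R_p for the parallel pair, then treat R_p + R3 as a series loop.
R_p = (601×10.0)/(601+10.0) = 9.836 Ω
R_total = R_p + 8.20 = 9.836 + 8.20 = 18.04 Ω
I = V / R_total = 204 / 18.04 = 11.31 A
Voltage across the parallel pair: V_p = I × R_p = 11.31 × 9.836 = 111.3 V
Use P = V²/R for R1 with V = V_p.
P_R1 = (111.3)² / 601 = 20.59 W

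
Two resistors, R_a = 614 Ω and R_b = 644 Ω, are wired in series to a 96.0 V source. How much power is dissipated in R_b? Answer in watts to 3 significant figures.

Series elements share the same current, so find I first, then use P = I²R.
R_total = 614 + 644 = 1258 Ω
I = V / R_total = 96.0 / 1258 = 0.07631 A
P_R_b = I² × R_b = (0.07631)² × 644 = 3.750 W

3.75 W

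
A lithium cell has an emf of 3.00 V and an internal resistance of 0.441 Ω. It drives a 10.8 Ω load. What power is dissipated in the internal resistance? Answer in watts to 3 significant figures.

0.0314 W

The internal resistance carries the same current as the load; P_int = I²r.
I = ε / (r + R) = 3.00 / (0.441 + 10.8) = 0.2669 A
P_int = I² r = (0.2669)² × 0.441 = 0.03141 W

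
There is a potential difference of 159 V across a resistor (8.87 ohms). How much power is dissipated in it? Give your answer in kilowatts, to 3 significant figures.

2.85 kW

We know the drop across the element and its resistance — P = V²/R, one step.
P = (159 V)² / 8.87 Ω = 2850 W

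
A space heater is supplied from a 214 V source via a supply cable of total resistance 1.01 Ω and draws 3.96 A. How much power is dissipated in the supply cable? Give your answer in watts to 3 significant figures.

15.8 W

The supply cable is a series resistance carrying the load current; its dissipation is I²R_line.
The supply cable carries the full 3.96 A.
P_line = I² R_line = (3.960)² × 1.01 = 15.84 W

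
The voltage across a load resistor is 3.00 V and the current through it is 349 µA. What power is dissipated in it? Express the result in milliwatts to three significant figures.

1.05 mW

V and I are known directly — P = V I, no intermediate step needed.
P = 3.00 V × 0.0003490 A = 0.001047 W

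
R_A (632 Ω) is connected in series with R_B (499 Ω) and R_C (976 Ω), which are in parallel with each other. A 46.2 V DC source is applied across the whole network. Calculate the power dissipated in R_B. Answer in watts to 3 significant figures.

First combine the parallel branches into one equivalent R_p, then R_A + R_p is a series pair.
R_p = (499×976)/(499+976) = 330.2 Ω
R_total = 632 + 330.2 = 962.2 Ω
I = V / R_total = 46.2 / 962.2 = 0.04802 A
Voltage across the parallel pair: V_p = I × R_p = 0.04802 × 330.2 = 15.85 V
R_B is across V_p, so use P = V²/R for that branch.
P_R_B = (15.85)² / 499 = 0.5037 W

0.504 W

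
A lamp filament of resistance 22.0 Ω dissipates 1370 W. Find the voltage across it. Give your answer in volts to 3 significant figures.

174 V

The two known quantities fix the third via V = √(P R).
V = √(1370 × 22.0) = 173.6 V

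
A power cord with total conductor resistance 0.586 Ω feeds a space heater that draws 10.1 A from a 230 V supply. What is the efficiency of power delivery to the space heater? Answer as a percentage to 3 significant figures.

97.4 %

The power cord carries the full 10.1 A.
P_line = I² R_line = (10.10)² × 0.586 = 59.78 W
P_source = V I = 230 × 10.10 = 2323 W; P_load = 2263 W
η = P_load / P_source = 2263 / 2323 = 0.9743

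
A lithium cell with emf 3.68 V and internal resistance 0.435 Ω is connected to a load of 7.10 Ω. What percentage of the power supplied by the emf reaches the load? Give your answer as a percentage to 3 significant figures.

η = P_load/(P_load+P_int) = I²R/(I²R+I²r) = R/(R+r) — the I² cancels for series elements.
η = R / (R + r) = 7.10 / (7.10 + 0.435) = 0.9423

94.2 %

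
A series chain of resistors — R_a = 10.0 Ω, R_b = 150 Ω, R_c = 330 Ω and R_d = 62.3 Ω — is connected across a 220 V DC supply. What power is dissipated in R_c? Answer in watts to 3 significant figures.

52.4 W

Every series element carries the same I. Get I from the total resistance, then P = I² × R_c.
R_total = 10.0 + 150 + 330 + 62.3 = 552.3 Ω
I = V / R_total = 220 / 552.3 = 0.3983 A
P_R_c = I² × R_c = (0.3983)² × 330 = 52.36 W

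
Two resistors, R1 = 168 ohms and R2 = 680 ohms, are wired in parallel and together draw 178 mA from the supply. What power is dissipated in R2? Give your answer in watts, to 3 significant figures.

0.846 W

The branches share the same voltage, but only the total current is given — find V from the equivalent resistance first.
1/R_eq = 1/168 + 1/680 ⇒ R_eq = 134.7 Ω
V = I_total × R_eq = 0.1780 × 134.7 = 23.98 V
P_R2 = V² / R2 = (23.98)² / 680 = 0.8456 W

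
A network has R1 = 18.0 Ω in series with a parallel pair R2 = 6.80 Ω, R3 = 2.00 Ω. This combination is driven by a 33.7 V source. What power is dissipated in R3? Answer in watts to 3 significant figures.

Replace R2 and R3 with their parallel equivalent so the circuit becomes R1 in series with R_p.
R_p = (6.80×2.00)/(6.80+2.00) = 1.545 Ω
R_total = 18.0 + 1.545 = 19.55 Ω
I = V / R_total = 33.7 / 19.55 = 1.724 A
Voltage across the parallel pair: V_p = I × R_p = 1.724 × 1.545 = 2.665 V
With V_p across R3, its power is V_p²/R3.
P_R3 = (2.665)² / 2.00 = 3.550 W

3.55 W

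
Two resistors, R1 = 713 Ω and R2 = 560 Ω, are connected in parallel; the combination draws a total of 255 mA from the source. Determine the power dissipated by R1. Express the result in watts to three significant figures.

8.97 W

The branches share the same voltage, but only the total current is given — find V from the equivalent resistance first.
1/R_eq = 1/713 + 1/560 ⇒ R_eq = 313.7 Ω
V = I_total × R_eq = 0.2550 × 313.7 = 79.98 V
P_R1 = V² / R1 = (79.98)² / 713 = 8.972 W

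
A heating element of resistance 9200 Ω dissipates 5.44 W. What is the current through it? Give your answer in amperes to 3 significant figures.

0.0243 A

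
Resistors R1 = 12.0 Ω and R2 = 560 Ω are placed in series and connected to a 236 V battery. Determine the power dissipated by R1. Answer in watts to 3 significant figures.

Every series element carries the same I. Get I from the total resistance, then P = I² × R1.
R_total = 12.0 + 560 = 572.0 Ω
I = V / R_total = 236 / 572.0 = 0.4126 A
P_R1 = I² × R1 = (0.4126)² × 12.0 = 2.043 W

2.04 W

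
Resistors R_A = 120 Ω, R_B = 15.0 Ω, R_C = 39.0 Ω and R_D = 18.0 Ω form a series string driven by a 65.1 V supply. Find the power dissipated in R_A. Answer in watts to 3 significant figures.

In a series string the same current flows through every resistor — find that current, then P = I²R for the one we want.
R_total = 120 + 15.0 + 39.0 + 18.0 = 192.0 Ω
I = V / R_total = 65.1 / 192.0 = 0.3391 A
P_R_A = I² × R_A = (0.3391)² × 120 = 13.80 W

13.8 W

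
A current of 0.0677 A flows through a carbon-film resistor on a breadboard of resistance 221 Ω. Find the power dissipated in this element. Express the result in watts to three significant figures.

Knowing I and R, the power is just I²R — no need to find V first.
P = (0.06770 A)² × 221 Ω = 1.013 W

1.01 W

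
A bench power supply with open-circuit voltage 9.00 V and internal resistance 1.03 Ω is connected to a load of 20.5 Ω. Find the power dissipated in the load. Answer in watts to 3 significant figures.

3.58 W

Find the circuit current first, then P = I²R for the load (series elements share I).
I = ε / (r + R) = 9.00 / (1.03 + 20.5) = 0.4180 A
P_load = I² R = (0.4180)² × 20.5 = 3.582 W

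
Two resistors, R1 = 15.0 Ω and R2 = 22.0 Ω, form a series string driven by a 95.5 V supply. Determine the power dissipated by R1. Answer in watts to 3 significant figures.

99.9 W

Every series element carries the same I. Get I from the total resistance, then P = I² × R1.
R_total = 15.0 + 22.0 = 37.00 Ω
I = V / R_total = 95.5 / 37.00 = 2.581 A
P_R1 = I² × R1 = (2.581)² × 15.0 = 99.93 W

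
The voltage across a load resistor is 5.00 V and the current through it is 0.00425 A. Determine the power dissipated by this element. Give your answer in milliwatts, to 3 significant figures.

With V and I both given, power follows immediately from P = V I.
P = 5.00 V × 0.004250 A = 0.02125 W

21.2 mW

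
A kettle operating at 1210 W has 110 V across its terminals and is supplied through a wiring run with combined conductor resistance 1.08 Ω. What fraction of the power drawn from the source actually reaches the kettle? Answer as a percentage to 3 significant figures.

I = P / V = 1210 / 110 = 11.00 A through the wiring run.
P_line = I² R_line = (11.00)² × 1.08 = 130.7 W
P_source = P_load + P_line = 1210 + 130.7 = 1341 W
η = P_load / P_source = 1210 / 1341 = 0.9025

90.3 %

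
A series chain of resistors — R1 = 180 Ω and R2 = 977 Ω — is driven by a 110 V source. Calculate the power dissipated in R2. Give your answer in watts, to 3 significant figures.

8.83 W

Series elements share the same current, so find I first, then use P = I²R.
R_total = 180 + 977 = 1157 Ω
I = V / R_total = 110 / 1157 = 0.09507 A
P_R2 = I² × R2 = (0.09507)² × 977 = 8.831 W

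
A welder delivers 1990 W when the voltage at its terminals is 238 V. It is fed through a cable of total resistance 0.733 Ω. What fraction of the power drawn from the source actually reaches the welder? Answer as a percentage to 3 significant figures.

I = P / V = 1990 / 238 = 8.361 A through the cable.
P_line = I² R_line = (8.361)² × 0.733 = 51.25 W
P_source = P_load + P_line = 1990 + 51.25 = 2041 W
η = P_load / P_source = 1990 / 2041 = 0.9749

97.5 %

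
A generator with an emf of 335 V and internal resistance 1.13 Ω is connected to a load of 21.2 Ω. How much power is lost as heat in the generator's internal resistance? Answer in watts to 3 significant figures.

r is in series with the load, so it carries the full circuit current — the loss in it is I²r.
I = ε / (r + R) = 335 / (1.13 + 21.2) = 15.00 A
P_int = I² r = (15.00)² × 1.13 = 254.3 W

254 W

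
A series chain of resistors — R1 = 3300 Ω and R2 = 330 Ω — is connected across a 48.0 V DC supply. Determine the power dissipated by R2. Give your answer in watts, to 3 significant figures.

0.0577 W

Since the resistors are in series they all carry the loop current I = V/R_total; the power in any one is I²R.
R_total = 3300 + 330 = 3630 Ω
I = V / R_total = 48.0 / 3630 = 0.01322 A
P_R2 = I² × R2 = (0.01322)² × 330 = 0.05770 W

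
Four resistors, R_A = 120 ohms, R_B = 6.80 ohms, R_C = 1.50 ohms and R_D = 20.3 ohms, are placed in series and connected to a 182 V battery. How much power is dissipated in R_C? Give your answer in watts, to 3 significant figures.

Since the resistors are in series they all carry the loop current I = V/R_total; the power in any one is I²R.
R_total = 120 + 6.80 + 1.50 + 20.3 = 148.6 Ω
I = V / R_total = 182 / 148.6 = 1.225 A
P_R_C = I² × R_C = (1.225)² × 1.50 = 2.250 W

2.25 W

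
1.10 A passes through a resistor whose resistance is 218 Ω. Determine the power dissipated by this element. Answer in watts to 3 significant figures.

264 W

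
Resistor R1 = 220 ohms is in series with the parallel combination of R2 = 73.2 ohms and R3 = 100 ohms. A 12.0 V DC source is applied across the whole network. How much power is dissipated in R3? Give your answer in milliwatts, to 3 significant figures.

37.4 mW

Replace R2 and R3 with their parallel equivalent so the circuit becomes R1 in series with R_p.
R_p = (73.2×100)/(73.2+100) = 42.26 Ω
R_total = 220 + 42.26 = 262.3 Ω
I = V / R_total = 12.0 / 262.3 = 0.04576 A
Voltage across the parallel pair: V_p = I × R_p = 0.04576 × 42.26 = 1.934 V
R3 sees V_p directly, so P = V_p² / R3.
P_R3 = (1.934)² / 100 = 0.03740 W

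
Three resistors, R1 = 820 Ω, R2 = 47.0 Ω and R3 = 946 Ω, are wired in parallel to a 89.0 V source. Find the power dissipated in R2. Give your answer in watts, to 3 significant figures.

169 W

Every branch has 89.0 V across it, so for R2 the power is simply V²/R.
P_R2 = V² / R2 = (89.0)² / 47.0 Ω = 168.5 W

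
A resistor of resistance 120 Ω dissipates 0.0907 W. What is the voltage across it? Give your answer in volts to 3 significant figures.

3.30 V

The two known quantities fix the third via V = √(P R).
V = √(0.0907 × 120) = 3.299 V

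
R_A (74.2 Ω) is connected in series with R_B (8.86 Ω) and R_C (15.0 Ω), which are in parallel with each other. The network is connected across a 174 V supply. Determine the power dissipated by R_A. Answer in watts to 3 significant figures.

353 W

First combine the parallel branches into one equivalent R_p, then R_A + R_p is a series pair.
R_p = (8.86×15.0)/(8.86+15.0) = 5.570 Ω
R_total = 74.2 + 5.570 = 79.77 Ω
I = V / R_total = 174 / 79.77 = 2.181 A
The full supply current passes through R_A: P = I²R.
P_R_A = (2.181)² × 74.2 = 353.0 W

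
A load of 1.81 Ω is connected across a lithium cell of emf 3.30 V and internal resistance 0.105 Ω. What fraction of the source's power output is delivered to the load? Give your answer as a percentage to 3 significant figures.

η = P_load/(P_load+P_int) = I²R/(I²R+I²r) = R/(R+r) — the I² cancels for series elements.
η = R / (R + r) = 1.81 / (1.81 + 0.105) = 0.9452

94.5 %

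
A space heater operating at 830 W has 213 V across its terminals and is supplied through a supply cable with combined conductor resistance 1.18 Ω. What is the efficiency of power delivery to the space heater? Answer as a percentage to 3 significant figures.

97.9 %

I = P / V = 830 / 213 = 3.897 A through the supply cable.
P_line = I² R_line = (3.897)² × 1.18 = 17.92 W
P_source = P_load + P_line = 830.0 + 17.92 = 847.9 W
η = P_load / P_source = 830.0 / 847.9 = 0.9789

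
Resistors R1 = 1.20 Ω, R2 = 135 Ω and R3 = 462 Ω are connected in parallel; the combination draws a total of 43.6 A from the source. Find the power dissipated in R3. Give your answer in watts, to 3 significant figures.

We need the common branch voltage; get it from I_total × R_eq, then P = V²/R for the branch.
1/R_eq = 1/1.20 + 1/135 + 1/462 ⇒ R_eq = 1.186 Ω
V = I_total × R_eq = 43.60 × 1.186 = 51.73 V
P_R3 = V² / R3 = (51.73)² / 462 = 5.791 W

5.79 W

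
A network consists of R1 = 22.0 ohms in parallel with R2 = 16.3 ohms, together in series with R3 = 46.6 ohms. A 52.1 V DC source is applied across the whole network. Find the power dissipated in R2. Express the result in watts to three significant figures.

Reduce the parallel combination to a single R_p; the circuit then becomes R_p in series with the remaining resistor.
R_p = (22.0×16.3)/(22.0+16.3) = 9.363 Ω
R_total = R_p + 46.6 = 9.363 + 46.6 = 55.96 Ω
I = V / R_total = 52.1 / 55.96 = 0.9310 A
Voltage across the parallel pair: V_p = I × R_p = 0.9310 × 9.363 = 8.717 V
Use P = V²/R for R2 with V = V_p.
P_R2 = (8.717)² / 16.3 = 4.661 W

4.66 W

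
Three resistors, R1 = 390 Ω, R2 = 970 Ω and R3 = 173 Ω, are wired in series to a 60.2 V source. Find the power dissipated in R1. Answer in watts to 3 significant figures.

Every series element carries the same I. Get I from the total resistance, then P = I² × R1.
R_total = 390 + 970 + 173 = 1533 Ω
I = V / R_total = 60.2 / 1533 = 0.03927 A
P_R1 = I² × R1 = (0.03927)² × 390 = 0.6014 W

0.601 W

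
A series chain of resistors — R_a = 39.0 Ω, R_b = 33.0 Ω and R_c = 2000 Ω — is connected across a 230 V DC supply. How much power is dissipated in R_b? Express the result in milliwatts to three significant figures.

407 mW

Series elements share the same current, so find I first, then use P = I²R.
R_total = 39.0 + 33.0 + 2000 = 2072 Ω
I = V / R_total = 230 / 2072 = 0.1110 A
P_R_b = I² × R_b = (0.1110)² × 33.0 = 0.4066 W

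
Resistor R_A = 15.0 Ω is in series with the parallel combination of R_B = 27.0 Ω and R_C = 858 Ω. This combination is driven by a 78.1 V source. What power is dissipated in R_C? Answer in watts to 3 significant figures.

First combine the parallel branches into one equivalent R_p, then R_A + R_p is a series pair.
R_p = (27.0×858)/(27.0+858) = 26.18 Ω
R_total = 15.0 + 26.18 = 41.18 Ω
I = V / R_total = 78.1 / 41.18 = 1.897 A
Voltage across the parallel pair: V_p = I × R_p = 1.897 × 26.18 = 49.65 V
R_C sees V_p directly, so P = V_p² / R_C.
P_R_C = (49.65)² / 858 = 2.873 W

2.87 W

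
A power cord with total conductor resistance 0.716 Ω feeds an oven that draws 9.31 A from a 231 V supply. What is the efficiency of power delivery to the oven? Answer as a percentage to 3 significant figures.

The power cord carries the full 9.31 A.
P_line = I² R_line = (9.310)² × 0.716 = 62.06 W
P_source = V I = 231 × 9.310 = 2151 W; P_load = 2089 W
η = P_load / P_source = 2089 / 2151 = 0.9711

97.1 %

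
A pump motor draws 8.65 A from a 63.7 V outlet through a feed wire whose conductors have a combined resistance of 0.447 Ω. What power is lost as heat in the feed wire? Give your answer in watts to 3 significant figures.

33.4 W

Only the current and the line resistance are needed for the I²R loss.
The feed wire carries the full 8.65 A.
P_line = I² R_line = (8.650)² × 0.447 = 33.45 W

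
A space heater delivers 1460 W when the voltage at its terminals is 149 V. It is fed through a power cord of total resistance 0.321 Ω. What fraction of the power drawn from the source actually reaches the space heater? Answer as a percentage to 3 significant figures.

97.9 %

I = P / V = 1460 / 149 = 9.799 A through the power cord.
P_line = I² R_line = (9.799)² × 0.321 = 30.82 W
P_source = P_load + P_line = 1460 + 30.82 = 1491 W
η = P_load / P_source = 1460 / 1491 = 0.9793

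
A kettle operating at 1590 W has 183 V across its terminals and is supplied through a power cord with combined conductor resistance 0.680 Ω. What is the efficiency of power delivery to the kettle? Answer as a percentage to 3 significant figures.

I = P / V = 1590 / 183 = 8.689 A through the power cord.
P_line = I² R_line = (8.689)² × 0.680 = 51.33 W
P_source = P_load + P_line = 1590 + 51.33 = 1641 W
η = P_load / P_source = 1590 / 1641 = 0.9687

96.9 %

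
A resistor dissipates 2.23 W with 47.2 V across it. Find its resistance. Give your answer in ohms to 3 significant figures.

999 Ω

Inverting the appropriate power form: R = V² / P.
R = (47.2)² / 2.23 = 999.0 Ω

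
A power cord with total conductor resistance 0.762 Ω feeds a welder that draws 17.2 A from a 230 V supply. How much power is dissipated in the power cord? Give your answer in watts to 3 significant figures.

225 W

Line loss is just I²R for the cable — we know both I and R_line directly.
The power cord carries the full 17.2 A.
P_line = I² R_line = (17.20)² × 0.762 = 225.4 W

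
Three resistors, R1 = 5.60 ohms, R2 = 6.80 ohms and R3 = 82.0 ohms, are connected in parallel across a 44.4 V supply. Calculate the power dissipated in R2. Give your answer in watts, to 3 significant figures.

290 W

Each parallel branch sees the full supply voltage, so P = V²/R applies directly to the target branch.
P_R2 = V² / R2 = (44.4)² / 6.80 Ω = 289.9 W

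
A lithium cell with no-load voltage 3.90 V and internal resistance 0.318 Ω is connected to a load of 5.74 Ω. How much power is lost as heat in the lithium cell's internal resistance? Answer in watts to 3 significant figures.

r is in series with the load, so it carries the full circuit current — the loss in it is I²r.
I = ε / (r + R) = 3.90 / (0.318 + 5.74) = 0.6438 A
P_int = I² r = (0.6438)² × 0.318 = 0.1318 W

0.132 W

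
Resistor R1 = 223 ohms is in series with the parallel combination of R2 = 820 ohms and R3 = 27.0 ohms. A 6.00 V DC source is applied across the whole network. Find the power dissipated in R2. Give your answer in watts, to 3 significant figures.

Reduce the parallel pair to R_p first; the network is then a simple series string.
R_p = (820×27.0)/(820+27.0) = 26.14 Ω
R_total = 223 + 26.14 = 249.1 Ω
I = V / R_total = 6.00 / 249.1 = 0.02408 A
Voltage across the parallel pair: V_p = I × R_p = 0.02408 × 26.14 = 0.6295 V
R2 sees V_p directly, so P = V_p² / R2.
P_R2 = (0.6295)² / 820 = 0.0004833 W

0.000483 W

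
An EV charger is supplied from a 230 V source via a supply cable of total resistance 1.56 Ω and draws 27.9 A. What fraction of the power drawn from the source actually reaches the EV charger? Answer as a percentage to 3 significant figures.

The supply cable carries the full 27.9 A.
P_line = I² R_line = (27.90)² × 1.56 = 1214 W
P_source = V I = 230 × 27.90 = 6417 W; P_load = 5203 W
η = P_load / P_source = 5203 / 6417 = 0.8108

81.1 %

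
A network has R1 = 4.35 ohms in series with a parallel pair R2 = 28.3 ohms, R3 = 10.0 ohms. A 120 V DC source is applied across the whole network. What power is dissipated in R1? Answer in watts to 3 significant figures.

455 W

Reduce the parallel pair to R_p first; the network is then a simple series string.
R_p = (28.3×10.0)/(28.3+10.0) = 7.389 Ω
R_total = 4.35 + 7.389 = 11.74 Ω
I = V / R_total = 120 / 11.74 = 10.22 A
R1 is in the main series path, so its power is I²R1.
P_R1 = (10.22)² × 4.35 = 454.6 W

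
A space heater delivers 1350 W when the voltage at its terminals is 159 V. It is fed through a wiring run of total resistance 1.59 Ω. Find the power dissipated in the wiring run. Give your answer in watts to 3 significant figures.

115 W

Line loss is just I²R for the cable — we know both I and R_line directly.
I = P / V = 1350 / 159 = 8.491 A through the wiring run.
P_line = I² R_line = (8.491)² × 1.59 = 114.6 W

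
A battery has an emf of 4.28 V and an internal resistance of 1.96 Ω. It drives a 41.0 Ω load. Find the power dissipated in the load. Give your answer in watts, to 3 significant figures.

0.407 W

Load and internal resistance form a series loop — compute the loop current, then the load power via I²R.
I = ε / (r + R) = 4.28 / (1.96 + 41.0) = 0.09963 A
P_load = I² R = (0.09963)² × 41.0 = 0.4070 W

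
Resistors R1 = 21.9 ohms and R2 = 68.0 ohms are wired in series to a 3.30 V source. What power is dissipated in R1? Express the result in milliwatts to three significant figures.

Since the resistors are in series they all carry the loop current I = V/R_total; the power in any one is I²R.
R_total = 21.9 + 68.0 = 89.90 Ω
I = V / R_total = 3.30 / 89.90 = 0.03671 A
P_R1 = I² × R1 = (0.03671)² × 21.9 = 0.02951 W

29.5 mW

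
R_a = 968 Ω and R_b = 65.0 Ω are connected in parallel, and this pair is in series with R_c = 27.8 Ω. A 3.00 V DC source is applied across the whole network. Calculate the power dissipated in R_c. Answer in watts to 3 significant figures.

0.0318 W

Combine R_a and R_b into their parallel equivalent first, reducing the network to two series resistors.
R_p = (968×65.0)/(968+65.0) = 60.91 Ω
R_total = R_p + 27.8 = 60.91 + 27.8 = 88.71 Ω
I = V / R_total = 3.00 / 88.71 = 0.03382 A
All the supply current flows through R_c; use P = I²R_c.
P_R_c = (0.03382)² × 27.8 = 0.03179 W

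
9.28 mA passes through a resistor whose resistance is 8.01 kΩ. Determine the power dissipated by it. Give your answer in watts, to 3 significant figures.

0.690 W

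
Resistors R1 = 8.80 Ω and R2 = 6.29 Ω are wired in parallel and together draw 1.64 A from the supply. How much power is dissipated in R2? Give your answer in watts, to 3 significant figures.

5.75 W

We need the common branch voltage; get it from I_total × R_eq, then P = V²/R for the branch.
1/R_eq = 1/8.80 + 1/6.29 ⇒ R_eq = 3.668 Ω
V = I_total × R_eq = 1.640 × 3.668 = 6.016 V
P_R2 = V² / R2 = (6.016)² / 6.29 = 5.753 W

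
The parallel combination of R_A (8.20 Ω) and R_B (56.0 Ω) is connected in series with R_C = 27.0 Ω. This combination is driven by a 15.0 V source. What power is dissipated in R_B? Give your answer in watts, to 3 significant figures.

0.176 W

Reduce the parallel combination to a single R_p; the circuit then becomes R_p in series with the remaining resistor.
R_p = (8.20×56.0)/(8.20+56.0) = 7.153 Ω
R_total = R_p + 27.0 = 7.153 + 27.0 = 34.15 Ω
I = V / R_total = 15.0 / 34.15 = 0.4392 A
Voltage across the parallel pair: V_p = I × R_p = 0.4392 × 7.153 = 3.141 V
Use P = V²/R for R_B with V = V_p.
P_R_B = (3.141)² / 56.0 = 0.1762 W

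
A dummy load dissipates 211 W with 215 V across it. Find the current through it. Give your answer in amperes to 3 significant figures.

0.981 A

Inverting the appropriate power form: I = P / V.
I = 211 / 215 = 0.9814 A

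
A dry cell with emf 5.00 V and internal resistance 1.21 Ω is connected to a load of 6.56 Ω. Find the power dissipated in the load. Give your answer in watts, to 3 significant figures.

2.72 W

Load and internal resistance form a series loop — compute the loop current, then the load power via I²R.
I = ε / (r + R) = 5.00 / (1.21 + 6.56) = 0.6435 A
P_load = I² R = (0.6435)² × 6.56 = 2.716 W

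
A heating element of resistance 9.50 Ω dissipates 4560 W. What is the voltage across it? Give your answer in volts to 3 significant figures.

The two known quantities fix the third via V = √(P R).
V = √(4560 × 9.50) = 208.1 V

208 V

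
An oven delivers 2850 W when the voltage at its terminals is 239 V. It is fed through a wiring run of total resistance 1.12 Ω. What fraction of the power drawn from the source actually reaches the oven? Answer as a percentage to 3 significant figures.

I = P / V = 2850 / 239 = 11.92 A through the wiring run.
P_line = I² R_line = (11.92)² × 1.12 = 159.3 W
P_source = P_load + P_line = 2850 + 159.3 = 3009 W
η = P_load / P_source = 2850 / 3009 = 0.9471

94.7 %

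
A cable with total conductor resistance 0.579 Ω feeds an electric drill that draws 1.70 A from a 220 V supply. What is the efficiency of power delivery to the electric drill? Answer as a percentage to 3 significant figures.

99.6 %

The cable carries the full 1.70 A.
P_line = I² R_line = (1.700)² × 0.579 = 1.673 W
P_source = V I = 220 × 1.700 = 374.0 W; P_load = 372.3 W
η = P_load / P_source = 372.3 / 374.0 = 0.9955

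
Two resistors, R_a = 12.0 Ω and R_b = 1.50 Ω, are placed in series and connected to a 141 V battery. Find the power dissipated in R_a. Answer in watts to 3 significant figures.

Series elements share the same current, so find I first, then use P = I²R.
R_total = 12.0 + 1.50 = 13.50 Ω
I = V / R_total = 141 / 13.50 = 10.44 A
P_R_a = I² × R_a = (10.44)² × 12.0 = 1309 W

1310 W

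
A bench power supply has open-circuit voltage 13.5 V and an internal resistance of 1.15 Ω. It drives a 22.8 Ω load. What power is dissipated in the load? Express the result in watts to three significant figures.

7.24 W

With r and R in series, I = ε/(r+R); the load dissipates I²R.
I = ε / (r + R) = 13.5 / (1.15 + 22.8) = 0.5637 A
P_load = I² R = (0.5637)² × 22.8 = 7.244 W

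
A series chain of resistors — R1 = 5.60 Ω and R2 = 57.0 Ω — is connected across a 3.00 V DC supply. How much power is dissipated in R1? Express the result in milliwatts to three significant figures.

12.9 mW

Series elements share the same current, so find I first, then use P = I²R.
R_total = 5.60 + 57.0 = 62.60 Ω
I = V / R_total = 3.00 / 62.60 = 0.04792 A
P_R1 = I² × R1 = (0.04792)² × 5.60 = 0.01286 W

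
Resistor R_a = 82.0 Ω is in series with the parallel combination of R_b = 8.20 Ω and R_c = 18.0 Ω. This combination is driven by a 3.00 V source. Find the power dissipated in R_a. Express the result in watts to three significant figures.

Replace R_b and R_c with their parallel equivalent so the circuit becomes R_a in series with R_p.
R_p = (8.20×18.0)/(8.20+18.0) = 5.634 Ω
R_total = 82.0 + 5.634 = 87.63 Ω
I = V / R_total = 3.00 / 87.63 = 0.03423 A
The full supply current passes through R_a: P = I²R.
P_R_a = (0.03423)² × 82.0 = 0.09610 W

0.0961 W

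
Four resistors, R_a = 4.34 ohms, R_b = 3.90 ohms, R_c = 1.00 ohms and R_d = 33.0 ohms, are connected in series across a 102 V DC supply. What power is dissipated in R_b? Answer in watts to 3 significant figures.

22.7 W

Series elements share the same current, so find I first, then use P = I²R.
R_total = 4.34 + 3.90 + 1.00 + 33.0 = 42.24 Ω
I = V / R_total = 102 / 42.24 = 2.415 A
P_R_b = I² × R_b = (2.415)² × 3.90 = 22.74 W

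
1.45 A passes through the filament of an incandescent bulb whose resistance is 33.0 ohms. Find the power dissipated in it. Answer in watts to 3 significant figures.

69.4 W

Knowing I and R, the power is just I²R — no need to find V first.
P = (1.450 A)² × 33.0 Ω = 69.38 W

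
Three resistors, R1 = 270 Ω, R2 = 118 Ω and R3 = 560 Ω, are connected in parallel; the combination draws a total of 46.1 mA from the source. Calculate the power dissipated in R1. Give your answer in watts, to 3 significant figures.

0.0404 W

Only the total current is stated, so first find the parallel equivalent to get the voltage across the combination.
1/R_eq = 1/270 + 1/118 + 1/560 ⇒ R_eq = 71.61 Ω
V = I_total × R_eq = 0.04610 × 71.61 = 3.301 V
P_R1 = V² / R1 = (3.301)² / 270 = 0.04037 W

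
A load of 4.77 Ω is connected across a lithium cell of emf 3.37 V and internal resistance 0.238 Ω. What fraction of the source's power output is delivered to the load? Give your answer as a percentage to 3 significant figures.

The source delivers εI, of which I²R reaches the load and I²r is lost; since I is common, η = R/(R+r).
η = R / (R + r) = 4.77 / (4.77 + 0.238) = 0.9525

95.2 %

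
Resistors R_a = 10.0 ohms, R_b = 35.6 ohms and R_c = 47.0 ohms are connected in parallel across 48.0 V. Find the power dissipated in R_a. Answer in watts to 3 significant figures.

Every branch has 48.0 V across it, so for R_a the power is simply V²/R.
P_R_a = V² / R_a = (48.0)² / 10.0 Ω = 230.4 W

230 W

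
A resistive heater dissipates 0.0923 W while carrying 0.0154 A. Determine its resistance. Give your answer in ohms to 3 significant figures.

389 Ω

From P = V I = I²R = V²/R, with the two given quantities we get R = P / I².
R = 0.0923 / (0.01540)² = 389.2 Ω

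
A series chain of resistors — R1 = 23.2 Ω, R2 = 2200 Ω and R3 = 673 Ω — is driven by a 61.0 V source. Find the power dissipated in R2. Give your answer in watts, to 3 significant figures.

Series elements share the same current, so find I first, then use P = I²R.
R_total = 23.2 + 2200 + 673 = 2896 Ω
I = V / R_total = 61.0 / 2896 = 0.02106 A
P_R2 = I² × R2 = (0.02106)² × 2200 = 0.9759 W

0.976 W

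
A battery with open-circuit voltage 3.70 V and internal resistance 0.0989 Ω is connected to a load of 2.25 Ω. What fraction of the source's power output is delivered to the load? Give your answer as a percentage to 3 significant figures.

The source delivers εI, of which I²R reaches the load and I²r is lost; since I is common, η = R/(R+r).
η = R / (R + r) = 2.25 / (2.25 + 0.0989) = 0.9579

95.8 %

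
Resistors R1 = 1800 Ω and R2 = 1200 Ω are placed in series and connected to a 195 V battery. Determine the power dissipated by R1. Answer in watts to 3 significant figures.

Every series element carries the same I. Get I from the total resistance, then P = I² × R1.
R_total = 1800 + 1200 = 3000 Ω
I = V / R_total = 195 / 3000 = 0.06500 A
P_R1 = I² × R1 = (0.06500)² × 1800 = 7.605 W

7.61 W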